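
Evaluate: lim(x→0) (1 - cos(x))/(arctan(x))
This is a 0/0 indeterminate form.

Apply L'Hôpital's rule: differentiate numerator and denominator separately.
  f(x) = 1 - cos(x)   ⇒   f'(x) = sin(x)
  g(x) = atan(x)   ⇒   g'(x) = 1/(x^2 + 1)
  lim(x→0) f'(x)/g'(x) = lim(x→0) (sin(x))/(1/(x^2 + 1))
  = 0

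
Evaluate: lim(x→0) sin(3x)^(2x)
This is an exponential indeterminate form.

For exponential indeterminate forms, take the natural log:
  Let L = lim(x→0) sin(3x)^(2x)
  Then ln(L) = lim(x→0) [exponent × ln(base)]
  Evaluate using L'Hôpital or standard limits, then exponentiate.
  L = 1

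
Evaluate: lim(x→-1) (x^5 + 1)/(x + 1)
This is a standard limit.

Factor or rationalize the expression:
  lim(x→-1) (x^5 + 1)/(x + 1) = 5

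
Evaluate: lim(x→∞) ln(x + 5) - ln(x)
This is an ∞-∞ indeterminate form.

Combine fractions or rationalize to convert ∞-∞ to 0/0 form:
  lim(x→∞) ln(x + 5) - ln(x) = 0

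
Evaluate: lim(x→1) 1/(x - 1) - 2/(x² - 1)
This is an ∞-∞ indeterminate form.

Combine fractions or rationalize to convert ∞-∞ to 0/0 form:
  lim(x→1) 1/(x - 1) - 2/(x² - 1) = 1/2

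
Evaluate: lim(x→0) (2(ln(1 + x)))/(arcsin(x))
This is a 0/0 indeterminate form.

Apply L'Hôpital's rule: differentiate numerator and denominator separately.
  f(x) = 2·ln(x + 1)   ⇒   f'(x) = 2/(x + 1)
  g(x) = asin(x)   ⇒   g'(x) = 1/sqrt(1 - x^2)
  lim(x→0) f'(x)/g'(x) = lim(x→0) (2/(x + 1))/(1/sqrt(1 - x^2))
  = 2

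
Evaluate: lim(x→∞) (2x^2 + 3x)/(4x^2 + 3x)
This is an ∞/∞ indeterminate form.

Apply L'Hôpital's rule: differentiate numerator and denominator separately.
  f(x) = 2·x^2 + 3·x   ⇒   f'(x) = 4·x + 3
  g(x) = 4·x^2 + 3·x   ⇒   g'(x) = 8·x + 3
  lim(x→∞) f'(x)/g'(x) = lim(x→∞) (4·x + 3)/(8·x + 3)
  = 1/2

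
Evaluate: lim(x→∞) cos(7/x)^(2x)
This is an exponential indeterminate form.

For exponential indeterminate forms, take the natural log:
  Let L = lim(x→∞) cos(7/x)^(2x)
  Then ln(L) = lim(x→∞) [exponent × ln(base)]
  Evaluate using L'Hôpital or standard limits, then exponentiate.
  L = 1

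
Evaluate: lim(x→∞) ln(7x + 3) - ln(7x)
This is an ∞-∞ indeterminate form.

Combine fractions or rationalize to convert ∞-∞ to 0/0 form:
  lim(x→∞) ln(7x + 3) - ln(7x) = 0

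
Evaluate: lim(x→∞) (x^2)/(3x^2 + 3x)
This is an ∞/∞ indeterminate form.

Apply L'Hôpital's rule: differentiate numerator and denominator separately.
  f(x) = x^2   ⇒   f'(x) = 2·x
  g(x) = 3·x^2 + 3·x   ⇒   g'(x) = 6·x + 3
  lim(x→∞) f'(x)/g'(x) = lim(x→∞) (2·x)/(6·x + 3)
  = 1/3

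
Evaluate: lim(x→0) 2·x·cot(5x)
This is a 0·∞ indeterminate form.

Rewrite 0·∞ as a quotient (0/0 or ∞/∞ form), then apply L'Hôpital's rule:
  lim(x→0) 2·x·cot(5x) = 2/5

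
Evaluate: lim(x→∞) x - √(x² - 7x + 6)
This is an ∞-∞ indeterminate form.

Combine fractions or rationalize to convert ∞-∞ to 0/0 form:
  lim(x→∞) x - √(x² - 7x + 6) = 7/2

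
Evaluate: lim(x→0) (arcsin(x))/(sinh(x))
This is a 0/0 indeterminate form.

Apply L'Hôpital's rule: differentiate numerator and denominator separately.
  f(x) = asin(x)   ⇒   f'(x) = 1/sqrt(1 - x^2)
  g(x) = sinh(x)   ⇒   g'(x) = cosh(x)
  lim(x→0) f'(x)/g'(x) = lim(x→0) (1/sqrt(1 - x^2))/(cosh(x))
  = 1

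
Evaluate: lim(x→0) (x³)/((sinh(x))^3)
This is a 0/0 indeterminate form.

Apply L'Hôpital's rule: differentiate numerator and denominator separately.
  f(x) = x^3   ⇒   f'(x) = 3·x^2
  g(x) = sinh(x)^3   ⇒   g'(x) = 3·sinh(x)^2·cosh(x)
  lim(x→0) f'(x)/g'(x) = lim(x→0) (3·x^2)/(3·sinh(x)^2·cosh(x))
  = 1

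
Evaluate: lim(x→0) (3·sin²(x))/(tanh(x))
This is a 0/0 indeterminate form.

Apply L'Hôpital's rule: differentiate numerator and denominator separately.
  f(x) = 3·sin(x)^2   ⇒   f'(x) = 6·sin(x)·cos(x)
  g(x) = tanh(x)   ⇒   g'(x) = 1 - tanh(x)^2
  lim(x→0) f'(x)/g'(x) = lim(x→0) (6·sin(x)·cos(x))/(1 - tanh(x)^2)
  = 0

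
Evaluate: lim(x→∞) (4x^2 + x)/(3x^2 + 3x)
This is an ∞/∞ indeterminate form.

Apply L'Hôpital's rule: differentiate numerator and denominator separately.
  f(x) = 4·x^2 + x   ⇒   f'(x) = 8·x + 1
  g(x) = 3·x^2 + 3·x   ⇒   g'(x) = 6·x + 3
  lim(x→∞) f'(x)/g'(x) = lim(x→∞) (8·x + 1)/(6·x + 3)
  = 4/3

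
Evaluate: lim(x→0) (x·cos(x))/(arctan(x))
This is a 0/0 indeterminate form.

Apply L'Hôpital's rule: differentiate numerator and denominator separately.
  f(x) = x·cos(x)   ⇒   f'(x) = -x·sin(x) + cos(x)
  g(x) = atan(x)   ⇒   g'(x) = 1/(x^2 + 1)
  lim(x→0) f'(x)/g'(x) = lim(x→0) (-x·sin(x) + cos(x))/(1/(x^2 + 1))
  = 1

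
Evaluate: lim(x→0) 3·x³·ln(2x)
This is a 0·∞ indeterminate form.

Rewrite 0·∞ as a quotient (0/0 or ∞/∞ form), then apply L'Hôpital's rule:
  lim(x→0) 3·x³·ln(2x) = 0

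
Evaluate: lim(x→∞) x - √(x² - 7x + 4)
This is an ∞-∞ indeterminate form.

Combine fractions or rationalize to convert ∞-∞ to 0/0 form:
  lim(x→∞) x - √(x² - 7x + 4) = 7/2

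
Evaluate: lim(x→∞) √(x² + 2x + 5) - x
This is an ∞-∞ indeterminate form.

Combine fractions or rationalize to convert ∞-∞ to 0/0 form:
  lim(x→∞) √(x² + 2x + 5) - x = 1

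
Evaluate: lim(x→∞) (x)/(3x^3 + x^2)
This is an ∞/∞ indeterminate form.

Apply L'Hôpital's rule: differentiate numerator and denominator separately.
  f(x) = x   ⇒   f'(x) = 1
  g(x) = 3·x^3 + x^2   ⇒   g'(x) = 9·x^2 + 2·x
  lim(x→∞) f'(x)/g'(x) = lim(x→∞) (1)/(9·x^2 + 2·x)
  = 0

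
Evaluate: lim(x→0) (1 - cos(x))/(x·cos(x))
This is a 0/0 indeterminate form.

Apply L'Hôpital's rule: differentiate numerator and denominator separately.
  f(x) = 1 - cos(x)   ⇒   f'(x) = sin(x)
  g(x) = x·cos(x)   ⇒   g'(x) = -x·sin(x) + cos(x)
  lim(x→0) f'(x)/g'(x) = lim(x→0) (sin(x))/(-x·sin(x) + cos(x))
  = 0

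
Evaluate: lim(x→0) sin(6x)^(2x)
This is an exponential indeterminate form.

For exponential indeterminate forms, take the natural log:
  Let L = lim(x→0) sin(6x)^(2x)
  Then ln(L) = lim(x→0) [exponent × ln(base)]
  Evaluate using L'Hôpital or standard limits, then exponentiate.
  L = 1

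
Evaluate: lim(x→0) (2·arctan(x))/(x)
This is a 0/0 indeterminate form.

Apply L'Hôpital's rule: differentiate numerator and denominator separately.
  f(x) = 2·atan(x)   ⇒   f'(x) = 2/(x^2 + 1)
  g(x) = x   ⇒   g'(x) = 1
  lim(x→0) f'(x)/g'(x) = lim(x→0) (2/(x^2 + 1))/(1)
  = 2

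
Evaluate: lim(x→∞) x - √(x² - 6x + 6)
This is an ∞-∞ indeterminate form.

Combine fractions or rationalize to convert ∞-∞ to 0/0 form:
  lim(x→∞) x - √(x² - 6x + 6) = 3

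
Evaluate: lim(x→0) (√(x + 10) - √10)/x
This is a standard limit.

Factor or rationalize the expression:
  lim(x→0) (√(x + 10) - √10)/x = sqrt(10)/20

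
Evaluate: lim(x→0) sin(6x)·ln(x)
This is a 0·∞ indeterminate form.

Rewrite 0·∞ as a quotient (0/0 or ∞/∞ form), then apply L'Hôpital's rule:
  lim(x→0) sin(6x)·ln(x) = 0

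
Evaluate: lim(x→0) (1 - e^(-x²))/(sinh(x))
This is a 0/0 indeterminate form.

Apply L'Hôpital's rule: differentiate numerator and denominator separately.
  f(x) = 1 - e^(-x^2)   ⇒   f'(x) = 2·x·e^(-x^2)
  g(x) = sinh(x)   ⇒   g'(x) = cosh(x)
  lim(x→0) f'(x)/g'(x) = lim(x→0) (2·x·e^(-x^2))/(cosh(x))
  = 0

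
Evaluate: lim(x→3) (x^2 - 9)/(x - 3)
This is a standard limit.

Factor or rationalize the expression:
  lim(x→3) (x^2 - 9)/(x - 3) = 6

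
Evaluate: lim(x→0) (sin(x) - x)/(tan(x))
This is a 0/0 indeterminate form.

Apply L'Hôpital's rule: differentiate numerator and denominator separately.
  f(x) = -x + sin(x)   ⇒   f'(x) = cos(x) - 1
  g(x) = tan(x)   ⇒   g'(x) = tan(x)^2 + 1
  lim(x→0) f'(x)/g'(x) = lim(x→0) (cos(x) - 1)/(tan(x)^2 + 1)
  = 0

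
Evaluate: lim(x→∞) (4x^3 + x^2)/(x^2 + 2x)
This is an ∞/∞ indeterminate form.

Apply L'Hôpital's rule: differentiate numerator and denominator separately.
  f(x) = 4·x^3 + x^2   ⇒   f'(x) = 12·x^2 + 2·x
  g(x) = x^2 + 2·x   ⇒   g'(x) = 2·x + 2
  lim(x→∞) f'(x)/g'(x) = lim(x→∞) (12·x^2 + 2·x)/(2·x + 2)
  = ∞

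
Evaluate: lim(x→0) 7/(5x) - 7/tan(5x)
This is an ∞-∞ indeterminate form.

Combine fractions or rationalize to convert ∞-∞ to 0/0 form:
  lim(x→0) 7/(5x) - 7/tan(5x) = 0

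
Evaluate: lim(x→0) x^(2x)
This is an exponential indeterminate form.

For exponential indeterminate forms, take the natural log:
  Let L = lim(x→0) x^(2x)
  Then ln(L) = lim(x→0) [exponent × ln(base)]
  Evaluate using L'Hôpital or standard limits, then exponentiate.
  L = 1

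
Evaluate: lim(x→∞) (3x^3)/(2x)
This is an ∞/∞ indeterminate form.

Apply L'Hôpital's rule: differentiate numerator and denominator separately.
  f(x) = 3·x^3   ⇒   f'(x) = 9·x^2
  g(x) = 2·x   ⇒   g'(x) = 2
  lim(x→∞) f'(x)/g'(x) = lim(x→∞) (9·x^2)/(2)
  = ∞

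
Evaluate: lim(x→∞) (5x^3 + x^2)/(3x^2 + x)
This is an ∞/∞ indeterminate form.

Apply L'Hôpital's rule: differentiate numerator and denominator separately.
  f(x) = 5·x^3 + x^2   ⇒   f'(x) = 15·x^2 + 2·x
  g(x) = 3·x^2 + x   ⇒   g'(x) = 6·x + 1
  lim(x→∞) f'(x)/g'(x) = lim(x→∞) (15·x^2 + 2·x)/(6·x + 1)
  = ∞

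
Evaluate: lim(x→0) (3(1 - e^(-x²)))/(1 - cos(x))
This is a 0/0 indeterminate form.

Apply L'Hôpital's rule: differentiate numerator and denominator separately.
  f(x) = 3 - 3·e^(-x^2)   ⇒   f'(x) = 6·x·e^(-x^2)
  g(x) = 1 - cos(x)   ⇒   g'(x) = sin(x)
  lim(x→0) f'(x)/g'(x) = lim(x→0) (6·x·e^(-x^2))/(sin(x))
  = 6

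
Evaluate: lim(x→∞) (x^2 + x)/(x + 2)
This is an ∞/∞ indeterminate form.

Apply L'Hôpital's rule: differentiate numerator and denominator separately.
  f(x) = x^2 + x   ⇒   f'(x) = 2·x + 1
  g(x) = x + 2   ⇒   g'(x) = 1
  lim(x→∞) f'(x)/g'(x) = lim(x→∞) (2·x + 1)/(1)
  = ∞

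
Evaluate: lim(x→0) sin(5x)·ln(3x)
This is a 0·∞ indeterminate form.

Rewrite 0·∞ as a quotient (0/0 or ∞/∞ form), then apply L'Hôpital's rule:
  lim(x→0) sin(5x)·ln(3x) = 0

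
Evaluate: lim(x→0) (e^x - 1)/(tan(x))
This is a 0/0 indeterminate form.

Apply L'Hôpital's rule: differentiate numerator and denominator separately.
  f(x) = e^(x) - 1   ⇒   f'(x) = e^(x)
  g(x) = tan(x)   ⇒   g'(x) = tan(x)^2 + 1
  lim(x→0) f'(x)/g'(x) = lim(x→0) (e^(x))/(tan(x)^2 + 1)
  = 1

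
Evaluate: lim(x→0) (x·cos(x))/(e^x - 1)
This is a 0/0 indeterminate form.

Apply L'Hôpital's rule: differentiate numerator and denominator separately.
  f(x) = x·cos(x)   ⇒   f'(x) = -x·sin(x) + cos(x)
  g(x) = e^(x) - 1   ⇒   g'(x) = e^(x)
  lim(x→0) f'(x)/g'(x) = lim(x→0) (-x·sin(x) + cos(x))/(e^(x))
  = 1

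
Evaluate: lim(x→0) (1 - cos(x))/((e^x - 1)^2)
This is a 0/0 indeterminate form.

Apply L'Hôpital's rule: differentiate numerator and denominator separately.
  f(x) = 1 - cos(x)   ⇒   f'(x) = sin(x)
  g(x) = (e^(x) - 1)^2   ⇒   g'(x) = 2·(e^(x) - 1)·e^(x)
  lim(x→0) f'(x)/g'(x) = lim(x→0) (sin(x))/(2·(e^(x) - 1)·e^(x))
  = 1/2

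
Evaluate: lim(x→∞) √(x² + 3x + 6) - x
This is an ∞-∞ indeterminate form.

Combine fractions or rationalize to convert ∞-∞ to 0/0 form:
  lim(x→∞) √(x² + 3x + 6) - x = 3/2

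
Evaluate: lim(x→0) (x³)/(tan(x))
This is a 0/0 indeterminate form.

Apply L'Hôpital's rule: differentiate numerator and denominator separately.
  f(x) = x^3   ⇒   f'(x) = 3·x^2
  g(x) = tan(x)   ⇒   g'(x) = tan(x)^2 + 1
  lim(x→0) f'(x)/g'(x) = lim(x→0) (3·x^2)/(tan(x)^2 + 1)
  = 0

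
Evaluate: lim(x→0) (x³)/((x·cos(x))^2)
This is a 0/0 indeterminate form.

Apply L'Hôpital's rule: differentiate numerator and denominator separately.
  f(x) = x^3   ⇒   f'(x) = 3·x^2
  g(x) = x^2·cos(x)^2   ⇒   g'(x) = -2·x^2·sin(x)·cos(x) + 2·x·cos(x)^2
  lim(x→0) f'(x)/g'(x) = lim(x→0) (3·x^2)/(-2·x^2·sin(x)·cos(x) + 2·x·cos(x)^2)
  = 0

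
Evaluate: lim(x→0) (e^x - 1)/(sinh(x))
This is a 0/0 indeterminate form.

Apply L'Hôpital's rule: differentiate numerator and denominator separately.
  f(x) = e^(x) - 1   ⇒   f'(x) = e^(x)
  g(x) = sinh(x)   ⇒   g'(x) = cosh(x)
  lim(x→0) f'(x)/g'(x) = lim(x→0) (e^(x))/(cosh(x))
  = 1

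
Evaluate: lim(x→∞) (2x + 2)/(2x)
This is an ∞/∞ indeterminate form.

Apply L'Hôpital's rule: differentiate numerator and denominator separately.
  f(x) = 2·x + 2   ⇒   f'(x) = 2
  g(x) = 2·x   ⇒   g'(x) = 2
  lim(x→∞) f'(x)/g'(x) = lim(x→∞) (2)/(2)
  = 1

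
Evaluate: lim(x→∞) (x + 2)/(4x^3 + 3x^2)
This is an ∞/∞ indeterminate form.

Apply L'Hôpital's rule: differentiate numerator and denominator separately.
  f(x) = x + 2   ⇒   f'(x) = 1
  g(x) = 4·x^3 + 3·x^2   ⇒   g'(x) = 12·x^2 + 6·x
  lim(x→∞) f'(x)/g'(x) = lim(x→∞) (1)/(12·x^2 + 6·x)
  = 0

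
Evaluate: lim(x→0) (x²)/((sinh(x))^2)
This is a 0/0 indeterminate form.

Apply L'Hôpital's rule: differentiate numerator and denominator separately.
  f(x) = x^2   ⇒   f'(x) = 2·x
  g(x) = sinh(x)^2   ⇒   g'(x) = 2·sinh(x)·cosh(x)
  lim(x→0) f'(x)/g'(x) = lim(x→0) (2·x)/(2·sinh(x)·cosh(x))
  = 1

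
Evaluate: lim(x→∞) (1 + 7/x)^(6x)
This is an exponential indeterminate form.

For exponential indeterminate forms, take the natural log:
  Let L = lim(x→∞) (1 + 7/x)^(6x)
  Then ln(L) = lim(x→∞) [exponent × ln(base)]
  Evaluate using L'Hôpital or standard limits, then exponentiate.
  L = e^(42)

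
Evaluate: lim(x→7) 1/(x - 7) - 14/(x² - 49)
This is an ∞-∞ indeterminate form.

Combine fractions or rationalize to convert ∞-∞ to 0/0 form:
  lim(x→7) 1/(x - 7) - 14/(x² - 49) = 1/14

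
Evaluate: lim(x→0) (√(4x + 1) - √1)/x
This is a standard limit.

Factor or rationalize the expression:
  lim(x→0) (√(4x + 1) - √1)/x = 2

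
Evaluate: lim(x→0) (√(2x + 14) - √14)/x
This is a standard limit.

Factor or rationalize the expression:
  lim(x→0) (√(2x + 14) - √14)/x = sqrt(14)/14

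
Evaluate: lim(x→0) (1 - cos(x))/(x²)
This is a 0/0 indeterminate form.

Apply L'Hôpital's rule: differentiate numerator and denominator separately.
  f(x) = 1 - cos(x)   ⇒   f'(x) = sin(x)
  g(x) = x^2   ⇒   g'(x) = 2·x
  lim(x→0) f'(x)/g'(x) = lim(x→0) (sin(x))/(2·x)
  = 1/2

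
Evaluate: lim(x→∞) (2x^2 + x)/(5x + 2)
This is an ∞/∞ indeterminate form.

Apply L'Hôpital's rule: differentiate numerator and denominator separately.
  f(x) = 2·x^2 + x   ⇒   f'(x) = 4·x + 1
  g(x) = 5·x + 2   ⇒   g'(x) = 5
  lim(x→∞) f'(x)/g'(x) = lim(x→∞) (4·x + 1)/(5)
  = ∞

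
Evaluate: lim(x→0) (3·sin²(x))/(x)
This is a 0/0 indeterminate form.

Apply L'Hôpital's rule: differentiate numerator and denominator separately.
  f(x) = 3·sin(x)^2   ⇒   f'(x) = 6·sin(x)·cos(x)
  g(x) = x   ⇒   g'(x) = 1
  lim(x→0) f'(x)/g'(x) = lim(x→0) (6·sin(x)·cos(x))/(1)
  = 0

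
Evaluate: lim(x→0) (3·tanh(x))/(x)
This is a 0/0 indeterminate form.

Apply L'Hôpital's rule: differentiate numerator and denominator separately.
  f(x) = 3·tanh(x)   ⇒   f'(x) = 3 - 3·tanh(x)^2
  g(x) = x   ⇒   g'(x) = 1
  lim(x→0) f'(x)/g'(x) = lim(x→0) (3 - 3·tanh(x)^2)/(1)
  = 3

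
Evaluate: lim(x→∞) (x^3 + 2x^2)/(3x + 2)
This is an ∞/∞ indeterminate form.

Apply L'Hôpital's rule: differentiate numerator and denominator separately.
  f(x) = x^3 + 2·x^2   ⇒   f'(x) = 3·x^2 + 4·x
  g(x) = 3·x + 2   ⇒   g'(x) = 3
  lim(x→∞) f'(x)/g'(x) = lim(x→∞) (3·x^2 + 4·x)/(3)
  = ∞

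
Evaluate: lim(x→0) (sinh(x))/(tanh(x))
This is a 0/0 indeterminate form.

Apply L'Hôpital's rule: differentiate numerator and denominator separately.
  f(x) = sinh(x)   ⇒   f'(x) = cosh(x)
  g(x) = tanh(x)   ⇒   g'(x) = 1 - tanh(x)^2
  lim(x→0) f'(x)/g'(x) = lim(x→0) (cosh(x))/(1 - tanh(x)^2)
  = 1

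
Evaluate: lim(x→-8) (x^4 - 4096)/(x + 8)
This is a standard limit.

Factor or rationalize the expression:
  lim(x→-8) (x^4 - 4096)/(x + 8) = -2048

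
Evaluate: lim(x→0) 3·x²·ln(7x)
This is a 0·∞ indeterminate form.

Rewrite 0·∞ as a quotient (0/0 or ∞/∞ form), then apply L'Hôpital's rule:
  lim(x→0) 3·x²·ln(7x) = 0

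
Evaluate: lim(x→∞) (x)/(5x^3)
This is an ∞/∞ indeterminate form.

Apply L'Hôpital's rule: differentiate numerator and denominator separately.
  f(x) = x   ⇒   f'(x) = 1
  g(x) = 5·x^3   ⇒   g'(x) = 15·x^2
  lim(x→∞) f'(x)/g'(x) = lim(x→∞) (1)/(15·x^2)
  = 0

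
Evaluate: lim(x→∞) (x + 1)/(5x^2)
This is an ∞/∞ indeterminate form.

Apply L'Hôpital's rule: differentiate numerator and denominator separately.
  f(x) = x + 1   ⇒   f'(x) = 1
  g(x) = 5·x^2   ⇒   g'(x) = 10·x
  lim(x→∞) f'(x)/g'(x) = lim(x→∞) (1)/(10·x)
  = 0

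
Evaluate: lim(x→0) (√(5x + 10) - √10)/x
This is a standard limit.

Factor or rationalize the expression:
  lim(x→0) (√(5x + 10) - √10)/x = sqrt(10)/4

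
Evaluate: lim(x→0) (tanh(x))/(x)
This is a 0/0 indeterminate form.

Apply L'Hôpital's rule: differentiate numerator and denominator separately.
  f(x) = tanh(x)   ⇒   f'(x) = 1 - tanh(x)^2
  g(x) = x   ⇒   g'(x) = 1
  lim(x→0) f'(x)/g'(x) = lim(x→0) (1 - tanh(x)^2)/(1)
  = 1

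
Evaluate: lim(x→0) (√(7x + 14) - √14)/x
This is a standard limit.

Factor or rationalize the expression:
  lim(x→0) (√(7x + 14) - √14)/x = sqrt(14)/4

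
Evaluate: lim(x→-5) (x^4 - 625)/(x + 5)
This is a standard limit.

Factor or rationalize the expression:
  lim(x→-5) (x^4 - 625)/(x + 5) = -500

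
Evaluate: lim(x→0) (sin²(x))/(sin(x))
This is a 0/0 indeterminate form.

Apply L'Hôpital's rule: differentiate numerator and denominator separately.
  f(x) = sin(x)^2   ⇒   f'(x) = 2·sin(x)·cos(x)
  g(x) = sin(x)   ⇒   g'(x) = cos(x)
  lim(x→0) f'(x)/g'(x) = lim(x→0) (2·sin(x)·cos(x))/(cos(x))
  = 0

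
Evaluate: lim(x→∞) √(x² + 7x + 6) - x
This is an ∞-∞ indeterminate form.

Combine fractions or rationalize to convert ∞-∞ to 0/0 form:
  lim(x→∞) √(x² + 7x + 6) - x = 7/2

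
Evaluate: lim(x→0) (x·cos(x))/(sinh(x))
This is a 0/0 indeterminate form.

Apply L'Hôpital's rule: differentiate numerator and denominator separately.
  f(x) = x·cos(x)   ⇒   f'(x) = -x·sin(x) + cos(x)
  g(x) = sinh(x)   ⇒   g'(x) = cosh(x)
  lim(x→0) f'(x)/g'(x) = lim(x→0) (-x·sin(x) + cos(x))/(cosh(x))
  = 1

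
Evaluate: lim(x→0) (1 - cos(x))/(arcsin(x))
This is a 0/0 indeterminate form.

Apply L'Hôpital's rule: differentiate numerator and denominator separately.
  f(x) = 1 - cos(x)   ⇒   f'(x) = sin(x)
  g(x) = asin(x)   ⇒   g'(x) = 1/sqrt(1 - x^2)
  lim(x→0) f'(x)/g'(x) = lim(x→0) (sin(x))/(1/sqrt(1 - x^2))
  = 0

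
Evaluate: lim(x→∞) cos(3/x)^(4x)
This is an exponential indeterminate form.

For exponential indeterminate forms, take the natural log:
  Let L = lim(x→∞) cos(3/x)^(4x)
  Then ln(L) = lim(x→∞) [exponent × ln(base)]
  Evaluate using L'Hôpital or standard limits, then exponentiate.
  L = 1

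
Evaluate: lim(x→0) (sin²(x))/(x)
This is a 0/0 indeterminate form.

Apply L'Hôpital's rule: differentiate numerator and denominator separately.
  f(x) = sin(x)^2   ⇒   f'(x) = 2·sin(x)·cos(x)
  g(x) = x   ⇒   g'(x) = 1
  lim(x→0) f'(x)/g'(x) = lim(x→0) (2·sin(x)·cos(x))/(1)
  = 0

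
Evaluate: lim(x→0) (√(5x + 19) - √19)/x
This is a standard limit.

Factor or rationalize the expression:
  lim(x→0) (√(5x + 19) - √19)/x = 5·sqrt(19)/38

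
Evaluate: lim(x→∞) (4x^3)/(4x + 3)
This is an ∞/∞ indeterminate form.

Apply L'Hôpital's rule: differentiate numerator and denominator separately.
  f(x) = 4·x^3   ⇒   f'(x) = 12·x^2
  g(x) = 4·x + 3   ⇒   g'(x) = 4
  lim(x→∞) f'(x)/g'(x) = lim(x→∞) (12·x^2)/(4)
  = ∞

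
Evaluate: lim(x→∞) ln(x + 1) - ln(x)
This is an ∞-∞ indeterminate form.

Combine fractions or rationalize to convert ∞-∞ to 0/0 form:
  lim(x→∞) ln(x + 1) - ln(x) = 0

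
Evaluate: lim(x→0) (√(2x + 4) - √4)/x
This is a standard limit.

Factor or rationalize the expression:
  lim(x→0) (√(2x + 4) - √4)/x = 1/2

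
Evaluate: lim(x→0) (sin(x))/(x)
This is a 0/0 indeterminate form.

Apply L'Hôpital's rule: differentiate numerator and denominator separately.
  f(x) = sin(x)   ⇒   f'(x) = cos(x)
  g(x) = x   ⇒   g'(x) = 1
  lim(x→0) f'(x)/g'(x) = lim(x→0) (cos(x))/(1)
  = 1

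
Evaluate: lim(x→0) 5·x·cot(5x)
This is a 0·∞ indeterminate form.

Rewrite 0·∞ as a quotient (0/0 or ∞/∞ form), then apply L'Hôpital's rule:
  lim(x→0) 5·x·cot(5x) = 1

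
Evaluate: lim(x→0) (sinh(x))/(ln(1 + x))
This is a 0/0 indeterminate form.

Apply L'Hôpital's rule: differentiate numerator and denominator separately.
  f(x) = sinh(x)   ⇒   f'(x) = cosh(x)
  g(x) = ln(x + 1)   ⇒   g'(x) = 1/(x + 1)
  lim(x→0) f'(x)/g'(x) = lim(x→0) (cosh(x))/(1/(x + 1))
  = 1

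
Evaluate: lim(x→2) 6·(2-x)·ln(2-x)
This is a 0·∞ indeterminate form.

Rewrite 0·∞ as a quotient (0/0 or ∞/∞ form), then apply L'Hôpital's rule:
  lim(x→2) 6·(2-x)·ln(2-x) = 0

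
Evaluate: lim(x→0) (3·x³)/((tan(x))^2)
This is a 0/0 indeterminate form.

Apply L'Hôpital's rule: differentiate numerator and denominator separately.
  f(x) = 3·x^3   ⇒   f'(x) = 9·x^2
  g(x) = tan(x)^2   ⇒   g'(x) = (2·tan(x)^2 + 2)·tan(x)
  lim(x→0) f'(x)/g'(x) = lim(x→0) (9·x^2)/((2·tan(x)^2 + 2)·tan(x))
  = 0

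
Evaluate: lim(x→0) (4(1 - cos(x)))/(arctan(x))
This is a 0/0 indeterminate form.

Apply L'Hôpital's rule: differentiate numerator and denominator separately.
  f(x) = 4 - 4·cos(x)   ⇒   f'(x) = 4·sin(x)
  g(x) = atan(x)   ⇒   g'(x) = 1/(x^2 + 1)
  lim(x→0) f'(x)/g'(x) = lim(x→0) (4·sin(x))/(1/(x^2 + 1))
  = 0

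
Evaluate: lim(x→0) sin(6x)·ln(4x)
This is a 0·∞ indeterminate form.

Rewrite 0·∞ as a quotient (0/0 or ∞/∞ form), then apply L'Hôpital's rule:
  lim(x→0) sin(6x)·ln(4x) = 0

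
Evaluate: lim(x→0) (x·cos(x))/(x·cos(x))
This is a 0/0 indeterminate form.

Apply L'Hôpital's rule: differentiate numerator and denominator separately.
  f(x) = x·cos(x)   ⇒   f'(x) = -x·sin(x) + cos(x)
  g(x) = x·cos(x)   ⇒   g'(x) = -x·sin(x) + cos(x)
  lim(x→0) f'(x)/g'(x) = lim(x→0) (-x·sin(x) + cos(x))/(-x·sin(x) + cos(x))
  = 1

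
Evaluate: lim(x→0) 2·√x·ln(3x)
This is a 0·∞ indeterminate form.

Rewrite 0·∞ as a quotient (0/0 or ∞/∞ form), then apply L'Hôpital's rule:
  lim(x→0) 2·√x·ln(3x) = 0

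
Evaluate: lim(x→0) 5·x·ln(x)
This is a 0·∞ indeterminate form.

Rewrite 0·∞ as a quotient (0/0 or ∞/∞ form), then apply L'Hôpital's rule:
  lim(x→0) 5·x·ln(x) = 0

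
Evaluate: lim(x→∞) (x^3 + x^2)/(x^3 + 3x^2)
This is an ∞/∞ indeterminate form.

Apply L'Hôpital's rule: differentiate numerator and denominator separately.
  f(x) = x^3 + x^2   ⇒   f'(x) = 3·x^2 + 2·x
  g(x) = x^3 + 3·x^2   ⇒   g'(x) = 3·x^2 + 6·x
  lim(x→∞) f'(x)/g'(x) = lim(x→∞) (3·x^2 + 2·x)/(3·x^2 + 6·x)
  = 1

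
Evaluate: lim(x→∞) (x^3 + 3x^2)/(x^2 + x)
This is an ∞/∞ indeterminate form.

Apply L'Hôpital's rule: differentiate numerator and denominator separately.
  f(x) = x^3 + 3·x^2   ⇒   f'(x) = 3·x^2 + 6·x
  g(x) = x^2 + x   ⇒   g'(x) = 2·x + 1
  lim(x→∞) f'(x)/g'(x) = lim(x→∞) (3·x^2 + 6·x)/(2·x + 1)
  = ∞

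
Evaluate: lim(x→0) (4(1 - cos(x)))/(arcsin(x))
This is a 0/0 indeterminate form.

Apply L'Hôpital's rule: differentiate numerator and denominator separately.
  f(x) = 4 - 4·cos(x)   ⇒   f'(x) = 4·sin(x)
  g(x) = asin(x)   ⇒   g'(x) = 1/sqrt(1 - x^2)
  lim(x→0) f'(x)/g'(x) = lim(x→0) (4·sin(x))/(1/sqrt(1 - x^2))
  = 0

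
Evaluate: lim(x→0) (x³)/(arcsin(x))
This is a 0/0 indeterminate form.

Apply L'Hôpital's rule: differentiate numerator and denominator separately.
  f(x) = x^3   ⇒   f'(x) = 3·x^2
  g(x) = asin(x)   ⇒   g'(x) = 1/sqrt(1 - x^2)
  lim(x→0) f'(x)/g'(x) = lim(x→0) (3·x^2)/(1/sqrt(1 - x^2))
  = 0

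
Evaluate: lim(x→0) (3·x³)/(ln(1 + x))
This is a 0/0 indeterminate form.

Apply L'Hôpital's rule: differentiate numerator and denominator separately.
  f(x) = 3·x^3   ⇒   f'(x) = 9·x^2
  g(x) = ln(x + 1)   ⇒   g'(x) = 1/(x + 1)
  lim(x→0) f'(x)/g'(x) = lim(x→0) (9·x^2)/(1/(x + 1))
  = 0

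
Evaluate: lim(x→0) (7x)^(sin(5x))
This is an exponential indeterminate form.

For exponential indeterminate forms, take the natural log:
  Let L = lim(x→0) (7x)^(sin(5x))
  Then ln(L) = lim(x→0) [exponent × ln(base)]
  Evaluate using L'Hôpital or standard limits, then exponentiate.
  L = 1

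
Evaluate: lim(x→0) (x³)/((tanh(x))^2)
This is a 0/0 indeterminate form.

Apply L'Hôpital's rule: differentiate numerator and denominator separately.
  f(x) = x^3   ⇒   f'(x) = 3·x^2
  g(x) = tanh(x)^2   ⇒   g'(x) = (2 - 2·tanh(x)^2)·tanh(x)
  lim(x→0) f'(x)/g'(x) = lim(x→0) (3·x^2)/((2 - 2·tanh(x)^2)·tanh(x))
  = 0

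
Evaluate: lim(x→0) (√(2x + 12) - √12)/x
This is a standard limit.

Factor or rationalize the expression:
  lim(x→0) (√(2x + 12) - √12)/x = sqrt(3)/6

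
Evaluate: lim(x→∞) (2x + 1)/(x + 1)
This is an ∞/∞ indeterminate form.

Apply L'Hôpital's rule: differentiate numerator and denominator separately.
  f(x) = 2·x + 1   ⇒   f'(x) = 2
  g(x) = x + 1   ⇒   g'(x) = 1
  lim(x→∞) f'(x)/g'(x) = lim(x→∞) (2)/(1)
  = 2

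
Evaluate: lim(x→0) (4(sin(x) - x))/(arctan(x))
This is a 0/0 indeterminate form.

Apply L'Hôpital's rule: differentiate numerator and denominator separately.
  f(x) = -4·x + 4·sin(x)   ⇒   f'(x) = 4·cos(x) - 4
  g(x) = atan(x)   ⇒   g'(x) = 1/(x^2 + 1)
  lim(x→0) f'(x)/g'(x) = lim(x→0) (4·cos(x) - 4)/(1/(x^2 + 1))
  = 0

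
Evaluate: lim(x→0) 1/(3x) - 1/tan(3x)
This is an ∞-∞ indeterminate form.

Combine fractions or rationalize to convert ∞-∞ to 0/0 form:
  lim(x→0) 1/(3x) - 1/tan(3x) = 0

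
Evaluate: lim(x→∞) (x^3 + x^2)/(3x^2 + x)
This is an ∞/∞ indeterminate form.

Apply L'Hôpital's rule: differentiate numerator and denominator separately.
  f(x) = x^3 + x^2   ⇒   f'(x) = 3·x^2 + 2·x
  g(x) = 3·x^2 + x   ⇒   g'(x) = 6·x + 1
  lim(x→∞) f'(x)/g'(x) = lim(x→∞) (3·x^2 + 2·x)/(6·x + 1)
  = ∞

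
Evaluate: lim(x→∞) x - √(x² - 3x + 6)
This is an ∞-∞ indeterminate form.

Combine fractions or rationalize to convert ∞-∞ to 0/0 form:
  lim(x→∞) x - √(x² - 3x + 6) = 3/2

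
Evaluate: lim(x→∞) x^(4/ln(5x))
This is an exponential indeterminate form.

For exponential indeterminate forms, take the natural log:
  Let L = lim(x→∞) x^(4/ln(5x))
  Then ln(L) = lim(x→∞) [exponent × ln(base)]
  Evaluate using L'Hôpital or standard limits, then exponentiate.
  L = e^(4)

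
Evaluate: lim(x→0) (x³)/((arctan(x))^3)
This is a 0/0 indeterminate form.

Apply L'Hôpital's rule: differentiate numerator and denominator separately.
  f(x) = x^3   ⇒   f'(x) = 3·x^2
  g(x) = atan(x)^3   ⇒   g'(x) = 3·atan(x)^2/(x^2 + 1)
  lim(x→0) f'(x)/g'(x) = lim(x→0) (3·x^2)/(3·atan(x)^2/(x^2 + 1))
  = 1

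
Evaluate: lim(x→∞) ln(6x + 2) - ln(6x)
This is an ∞-∞ indeterminate form.

Combine fractions or rationalize to convert ∞-∞ to 0/0 form:
  lim(x→∞) ln(6x + 2) - ln(6x) = 0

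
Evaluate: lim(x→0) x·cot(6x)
This is a 0·∞ indeterminate form.

Rewrite 0·∞ as a quotient (0/0 or ∞/∞ form), then apply L'Hôpital's rule:
  lim(x→0) x·cot(6x) = 1/6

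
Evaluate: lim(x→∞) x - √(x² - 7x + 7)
This is an ∞-∞ indeterminate form.

Combine fractions or rationalize to convert ∞-∞ to 0/0 form:
  lim(x→∞) x - √(x² - 7x + 7) = 7/2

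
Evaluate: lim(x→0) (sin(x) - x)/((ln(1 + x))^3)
This is a 0/0 indeterminate form.

Apply L'Hôpital's rule: differentiate numerator and denominator separately.
  f(x) = -x + sin(x)   ⇒   f'(x) = cos(x) - 1
  g(x) = ln(x + 1)^3   ⇒   g'(x) = 3·ln(x + 1)^2/(x + 1)
  lim(x→0) f'(x)/g'(x) = lim(x→0) (cos(x) - 1)/(3·ln(x + 1)^2/(x + 1))
  = -1/6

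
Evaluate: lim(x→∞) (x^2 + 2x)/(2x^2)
This is an ∞/∞ indeterminate form.

Apply L'Hôpital's rule: differentiate numerator and denominator separately.
  f(x) = x^2 + 2·x   ⇒   f'(x) = 2·x + 2
  g(x) = 2·x^2   ⇒   g'(x) = 4·x
  lim(x→∞) f'(x)/g'(x) = lim(x→∞) (2·x + 2)/(4·x)
  = 1/2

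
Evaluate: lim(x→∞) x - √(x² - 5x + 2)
This is an ∞-∞ indeterminate form.

Combine fractions or rationalize to convert ∞-∞ to 0/0 form:
  lim(x→∞) x - √(x² - 5x + 2) = 5/2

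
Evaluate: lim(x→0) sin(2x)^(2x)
This is an exponential indeterminate form.

For exponential indeterminate forms, take the natural log:
  Let L = lim(x→0) sin(2x)^(2x)
  Then ln(L) = lim(x→0) [exponent × ln(base)]
  Evaluate using L'Hôpital or standard limits, then exponentiate.
  L = 1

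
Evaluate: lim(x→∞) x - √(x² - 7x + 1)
This is an ∞-∞ indeterminate form.

Combine fractions or rationalize to convert ∞-∞ to 0/0 form:
  lim(x→∞) x - √(x² - 7x + 1) = 7/2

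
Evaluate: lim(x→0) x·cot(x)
This is a 0·∞ indeterminate form.

Rewrite 0·∞ as a quotient (0/0 or ∞/∞ form), then apply L'Hôpital's rule:
  lim(x→0) x·cot(x) = 1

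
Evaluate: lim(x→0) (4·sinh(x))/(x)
This is a 0/0 indeterminate form.

Apply L'Hôpital's rule: differentiate numerator and denominator separately.
  f(x) = 4·sinh(x)   ⇒   f'(x) = 4·cosh(x)
  g(x) = x   ⇒   g'(x) = 1
  lim(x→0) f'(x)/g'(x) = lim(x→0) (4·cosh(x))/(1)
  = 4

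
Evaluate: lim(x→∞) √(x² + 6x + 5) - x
This is an ∞-∞ indeterminate form.

Combine fractions or rationalize to convert ∞-∞ to 0/0 form:
  lim(x→∞) √(x² + 6x + 5) - x = 3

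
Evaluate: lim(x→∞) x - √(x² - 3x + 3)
This is an ∞-∞ indeterminate form.

Combine fractions or rationalize to convert ∞-∞ to 0/0 form:
  lim(x→∞) x - √(x² - 3x + 3) = 3/2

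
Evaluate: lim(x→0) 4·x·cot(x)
This is a 0·∞ indeterminate form.

Rewrite 0·∞ as a quotient (0/0 or ∞/∞ form), then apply L'Hôpital's rule:
  lim(x→0) 4·x·cot(x) = 4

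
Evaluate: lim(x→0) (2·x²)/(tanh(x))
This is a 0/0 indeterminate form.

Apply L'Hôpital's rule: differentiate numerator and denominator separately.
  f(x) = 2·x^2   ⇒   f'(x) = 4·x
  g(x) = tanh(x)   ⇒   g'(x) = 1 - tanh(x)^2
  lim(x→0) f'(x)/g'(x) = lim(x→0) (4·x)/(1 - tanh(x)^2)
  = 0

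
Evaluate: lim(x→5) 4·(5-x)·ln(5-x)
This is a 0·∞ indeterminate form.

Rewrite 0·∞ as a quotient (0/0 or ∞/∞ form), then apply L'Hôpital's rule:
  lim(x→5) 4·(5-x)·ln(5-x) = 0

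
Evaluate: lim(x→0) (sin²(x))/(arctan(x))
This is a 0/0 indeterminate form.

Apply L'Hôpital's rule: differentiate numerator and denominator separately.
  f(x) = sin(x)^2   ⇒   f'(x) = 2·sin(x)·cos(x)
  g(x) = atan(x)   ⇒   g'(x) = 1/(x^2 + 1)
  lim(x→0) f'(x)/g'(x) = lim(x→0) (2·sin(x)·cos(x))/(1/(x^2 + 1))
  = 0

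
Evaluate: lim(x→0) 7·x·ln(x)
This is a 0·∞ indeterminate form.

Rewrite 0·∞ as a quotient (0/0 or ∞/∞ form), then apply L'Hôpital's rule:
  lim(x→0) 7·x·ln(x) = 0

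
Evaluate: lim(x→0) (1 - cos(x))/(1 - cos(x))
This is a 0/0 indeterminate form.

Apply L'Hôpital's rule: differentiate numerator and denominator separately.
  f(x) = 1 - cos(x)   ⇒   f'(x) = sin(x)
  g(x) = 1 - cos(x)   ⇒   g'(x) = sin(x)
  lim(x→0) f'(x)/g'(x) = lim(x→0) (sin(x))/(sin(x))
  = 1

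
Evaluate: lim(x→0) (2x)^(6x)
This is an exponential indeterminate form.

For exponential indeterminate forms, take the natural log:
  Let L = lim(x→0) (2x)^(6x)
  Then ln(L) = lim(x→0) [exponent × ln(base)]
  Evaluate using L'Hôpital or standard limits, then exponentiate.
  L = 1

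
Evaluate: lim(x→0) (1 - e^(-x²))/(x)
This is a 0/0 indeterminate form.

Apply L'Hôpital's rule: differentiate numerator and denominator separately.
  f(x) = 1 - e^(-x^2)   ⇒   f'(x) = 2·x·e^(-x^2)
  g(x) = x   ⇒   g'(x) = 1
  lim(x→0) f'(x)/g'(x) = lim(x→0) (2·x·e^(-x^2))/(1)
  = 0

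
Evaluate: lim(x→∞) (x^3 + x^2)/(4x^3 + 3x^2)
This is an ∞/∞ indeterminate form.

Apply L'Hôpital's rule: differentiate numerator and denominator separately.
  f(x) = x^3 + x^2   ⇒   f'(x) = 3·x^2 + 2·x
  g(x) = 4·x^3 + 3·x^2   ⇒   g'(x) = 12·x^2 + 6·x
  lim(x→∞) f'(x)/g'(x) = lim(x→∞) (3·x^2 + 2·x)/(12·x^2 + 6·x)
  = 1/4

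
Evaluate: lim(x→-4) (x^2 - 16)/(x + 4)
This is a standard limit.

Factor or rationalize the expression:
  lim(x→-4) (x^2 - 16)/(x + 4) = -8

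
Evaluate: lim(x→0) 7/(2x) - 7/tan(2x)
This is an ∞-∞ indeterminate form.

Combine fractions or rationalize to convert ∞-∞ to 0/0 form:
  lim(x→0) 7/(2x) - 7/tan(2x) = 0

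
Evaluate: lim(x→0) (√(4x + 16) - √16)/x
This is a standard limit.

Factor or rationalize the expression:
  lim(x→0) (√(4x + 16) - √16)/x = 1/2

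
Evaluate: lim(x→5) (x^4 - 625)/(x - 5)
This is a standard limit.

Factor or rationalize the expression:
  lim(x→5) (x^4 - 625)/(x - 5) = 500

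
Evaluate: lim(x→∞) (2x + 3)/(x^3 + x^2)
This is an ∞/∞ indeterminate form.

Apply L'Hôpital's rule: differentiate numerator and denominator separately.
  f(x) = 2·x + 3   ⇒   f'(x) = 2
  g(x) = x^3 + x^2   ⇒   g'(x) = 3·x^2 + 2·x
  lim(x→∞) f'(x)/g'(x) = lim(x→∞) (2)/(3·x^2 + 2·x)
  = 0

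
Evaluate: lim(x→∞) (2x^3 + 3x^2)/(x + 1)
This is an ∞/∞ indeterminate form.

Apply L'Hôpital's rule: differentiate numerator and denominator separately.
  f(x) = 2·x^3 + 3·x^2   ⇒   f'(x) = 6·x^2 + 6·x
  g(x) = x + 1   ⇒   g'(x) = 1
  lim(x→∞) f'(x)/g'(x) = lim(x→∞) (6·x^2 + 6·x)/(1)
  = ∞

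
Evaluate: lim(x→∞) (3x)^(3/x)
This is an exponential indeterminate form.

For exponential indeterminate forms, take the natural log:
  Let L = lim(x→∞) (3x)^(3/x)
  Then ln(L) = lim(x→∞) [exponent × ln(base)]
  Evaluate using L'Hôpital or standard limits, then exponentiate.
  L = 1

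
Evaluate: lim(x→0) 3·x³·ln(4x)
This is a 0·∞ indeterminate form.

Rewrite 0·∞ as a quotient (0/0 or ∞/∞ form), then apply L'Hôpital's rule:
  lim(x→0) 3·x³·ln(4x) = 0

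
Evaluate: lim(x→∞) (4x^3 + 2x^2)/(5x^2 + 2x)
This is an ∞/∞ indeterminate form.

Apply L'Hôpital's rule: differentiate numerator and denominator separately.
  f(x) = 4·x^3 + 2·x^2   ⇒   f'(x) = 12·x^2 + 4·x
  g(x) = 5·x^2 + 2·x   ⇒   g'(x) = 10·x + 2
  lim(x→∞) f'(x)/g'(x) = lim(x→∞) (12·x^2 + 4·x)/(10·x + 2)
  = ∞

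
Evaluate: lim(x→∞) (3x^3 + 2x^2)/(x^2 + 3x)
This is an ∞/∞ indeterminate form.

Apply L'Hôpital's rule: differentiate numerator and denominator separately.
  f(x) = 3·x^3 + 2·x^2   ⇒   f'(x) = 9·x^2 + 4·x
  g(x) = x^2 + 3·x   ⇒   g'(x) = 2·x + 3
  lim(x→∞) f'(x)/g'(x) = lim(x→∞) (9·x^2 + 4·x)/(2·x + 3)
  = ∞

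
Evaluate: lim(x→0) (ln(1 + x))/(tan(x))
This is a 0/0 indeterminate form.

Apply L'Hôpital's rule: differentiate numerator and denominator separately.
  f(x) = ln(x + 1)   ⇒   f'(x) = 1/(x + 1)
  g(x) = tan(x)   ⇒   g'(x) = tan(x)^2 + 1
  lim(x→0) f'(x)/g'(x) = lim(x→0) (1/(x + 1))/(tan(x)^2 + 1)
  = 1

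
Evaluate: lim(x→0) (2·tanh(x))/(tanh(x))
This is a 0/0 indeterminate form.

Apply L'Hôpital's rule: differentiate numerator and denominator separately.
  f(x) = 2·tanh(x)   ⇒   f'(x) = 2 - 2·tanh(x)^2
  g(x) = tanh(x)   ⇒   g'(x) = 1 - tanh(x)^2
  lim(x→0) f'(x)/g'(x) = lim(x→0) (2 - 2·tanh(x)^2)/(1 - tanh(x)^2)
  = 2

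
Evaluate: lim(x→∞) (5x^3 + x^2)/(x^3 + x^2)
This is an ∞/∞ indeterminate form.

Apply L'Hôpital's rule: differentiate numerator and denominator separately.
  f(x) = 5·x^3 + x^2   ⇒   f'(x) = 15·x^2 + 2·x
  g(x) = x^3 + x^2   ⇒   g'(x) = 3·x^2 + 2·x
  lim(x→∞) f'(x)/g'(x) = lim(x→∞) (15·x^2 + 2·x)/(3·x^2 + 2·x)
  = 5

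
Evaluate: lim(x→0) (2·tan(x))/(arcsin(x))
This is a 0/0 indeterminate form.

Apply L'Hôpital's rule: differentiate numerator and denominator separately.
  f(x) = 2·tan(x)   ⇒   f'(x) = 2·tan(x)^2 + 2
  g(x) = asin(x)   ⇒   g'(x) = 1/sqrt(1 - x^2)
  lim(x→0) f'(x)/g'(x) = lim(x→0) (2·tan(x)^2 + 2)/(1/sqrt(1 - x^2))
  = 2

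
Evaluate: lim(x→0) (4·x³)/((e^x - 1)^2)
This is a 0/0 indeterminate form.

Apply L'Hôpital's rule: differentiate numerator and denominator separately.
  f(x) = 4·x^3   ⇒   f'(x) = 12·x^2
  g(x) = (e^(x) - 1)^2   ⇒   g'(x) = 2·(e^(x) - 1)·e^(x)
  lim(x→0) f'(x)/g'(x) = lim(x→0) (12·x^2)/(2·(e^(x) - 1)·e^(x))
  = 0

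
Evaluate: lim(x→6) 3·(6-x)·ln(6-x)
This is a 0·∞ indeterminate form.

Rewrite 0·∞ as a quotient (0/0 or ∞/∞ form), then apply L'Hôpital's rule:
  lim(x→6) 3·(6-x)·ln(6-x) = 0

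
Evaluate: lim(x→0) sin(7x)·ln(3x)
This is a 0·∞ indeterminate form.

Rewrite 0·∞ as a quotient (0/0 or ∞/∞ form), then apply L'Hôpital's rule:
  lim(x→0) sin(7x)·ln(3x) = 0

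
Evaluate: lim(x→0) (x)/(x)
This is a 0/0 indeterminate form.

Apply L'Hôpital's rule: differentiate numerator and denominator separately.
  f(x) = x   ⇒   f'(x) = 1
  g(x) = x   ⇒   g'(x) = 1
  lim(x→0) f'(x)/g'(x) = lim(x→0) (1)/(1)
  = 1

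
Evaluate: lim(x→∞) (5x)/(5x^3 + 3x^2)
This is an ∞/∞ indeterminate form.

Apply L'Hôpital's rule: differentiate numerator and denominator separately.
  f(x) = 5·x   ⇒   f'(x) = 5
  g(x) = 5·x^3 + 3·x^2   ⇒   g'(x) = 15·x^2 + 6·x
  lim(x→∞) f'(x)/g'(x) = lim(x→∞) (5)/(15·x^2 + 6·x)
  = 0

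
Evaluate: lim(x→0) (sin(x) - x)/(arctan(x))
This is a 0/0 indeterminate form.

Apply L'Hôpital's rule: differentiate numerator and denominator separately.
  f(x) = -x + sin(x)   ⇒   f'(x) = cos(x) - 1
  g(x) = atan(x)   ⇒   g'(x) = 1/(x^2 + 1)
  lim(x→0) f'(x)/g'(x) = lim(x→0) (cos(x) - 1)/(1/(x^2 + 1))
  = 0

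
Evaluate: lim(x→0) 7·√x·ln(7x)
This is a 0·∞ indeterminate form.

Rewrite 0·∞ as a quotient (0/0 or ∞/∞ form), then apply L'Hôpital's rule:
  lim(x→0) 7·√x·ln(7x) = 0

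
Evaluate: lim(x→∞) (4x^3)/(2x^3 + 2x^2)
This is an ∞/∞ indeterminate form.

Apply L'Hôpital's rule: differentiate numerator and denominator separately.
  f(x) = 4·x^3   ⇒   f'(x) = 12·x^2
  g(x) = 2·x^3 + 2·x^2   ⇒   g'(x) = 6·x^2 + 4·x
  lim(x→∞) f'(x)/g'(x) = lim(x→∞) (12·x^2)/(6·x^2 + 4·x)
  = 2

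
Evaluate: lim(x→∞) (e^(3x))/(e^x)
This is an ∞/∞ indeterminate form.

Apply L'Hôpital's rule: differentiate numerator and denominator separately.
  f(x) = e^(3·x)   ⇒   f'(x) = 3·e^(3·x)
  g(x) = e^(x)   ⇒   g'(x) = e^(x)
  lim(x→∞) f'(x)/g'(x) = lim(x→∞) (3·e^(3·x))/(e^(x))
  = ∞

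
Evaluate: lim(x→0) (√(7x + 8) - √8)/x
This is a standard limit.

Factor or rationalize the expression:
  lim(x→0) (√(7x + 8) - √8)/x = 7·sqrt(2)/8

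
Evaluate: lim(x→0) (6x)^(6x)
This is an exponential indeterminate form.

For exponential indeterminate forms, take the natural log:
  Let L = lim(x→0) (6x)^(6x)
  Then ln(L) = lim(x→0) [exponent × ln(base)]
  Evaluate using L'Hôpital or standard limits, then exponentiate.
  L = 1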